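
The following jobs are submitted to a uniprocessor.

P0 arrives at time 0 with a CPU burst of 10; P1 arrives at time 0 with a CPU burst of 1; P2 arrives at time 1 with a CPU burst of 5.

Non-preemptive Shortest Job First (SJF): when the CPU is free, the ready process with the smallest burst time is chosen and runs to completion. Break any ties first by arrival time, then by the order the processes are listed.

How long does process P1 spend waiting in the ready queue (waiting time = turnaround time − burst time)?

Timeline: | P1 0-1 | P2 1-6 | P0 6-16 |
Completion: P0=16  P1=1  P2=6
Turnaround (C−A): P0=16  P1=1  P2=5
Waiting(P1) = turnaround − burst = 1 − 1 = 0

0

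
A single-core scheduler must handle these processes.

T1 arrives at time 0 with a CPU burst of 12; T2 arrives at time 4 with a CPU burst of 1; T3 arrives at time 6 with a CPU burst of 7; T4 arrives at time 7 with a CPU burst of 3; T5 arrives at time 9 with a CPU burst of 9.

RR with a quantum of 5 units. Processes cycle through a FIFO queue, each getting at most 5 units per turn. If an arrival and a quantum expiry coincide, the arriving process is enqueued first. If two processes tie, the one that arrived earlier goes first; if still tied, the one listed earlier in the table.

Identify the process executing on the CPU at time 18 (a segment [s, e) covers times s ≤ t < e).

T4

Timeline: | T1 0-5 | T2 5-6 | T1 6-11 | T3 11-16 | T4 16-19 | T5 19-24 | T1 24-26 | T3 26-28 | T5 28-32 |
Completion: T1=26  T2=6  T3=28  T4=19  T5=32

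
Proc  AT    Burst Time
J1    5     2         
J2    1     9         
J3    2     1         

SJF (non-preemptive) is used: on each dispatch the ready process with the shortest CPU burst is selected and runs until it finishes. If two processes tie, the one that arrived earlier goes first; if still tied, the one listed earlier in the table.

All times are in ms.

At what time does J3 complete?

11

Schedule: | idle 0-1 | J2 1-10 | J3 10-11 | J1 11-13 |
Completion: J1=13  J2=10  J3=11
Turnaround (C−A): J1=8  J2=9  J3=9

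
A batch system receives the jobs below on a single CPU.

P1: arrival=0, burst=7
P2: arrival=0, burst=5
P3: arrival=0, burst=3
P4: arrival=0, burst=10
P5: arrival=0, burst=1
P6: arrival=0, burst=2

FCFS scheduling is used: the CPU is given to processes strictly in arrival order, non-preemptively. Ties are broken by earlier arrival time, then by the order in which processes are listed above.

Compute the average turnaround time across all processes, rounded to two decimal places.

18.83

Schedule: | P1 0-7 | P2 7-12 | P3 12-15 | P4 15-25 | P5 25-26 | P6 26-28 |
Completion: P1=7  P2=12  P3=15  P4=25  P5=26  P6=28
Turnaround (C−A): P1=7  P2=12  P3=15  P4=25  P5=26  P6=28
Turnaround times: P1=7, P2=12, P3=15, P4=25, P5=26, P6=28
Average turnaround = (7+12+15+25+26+28) / 6 = 113/6 = 18.83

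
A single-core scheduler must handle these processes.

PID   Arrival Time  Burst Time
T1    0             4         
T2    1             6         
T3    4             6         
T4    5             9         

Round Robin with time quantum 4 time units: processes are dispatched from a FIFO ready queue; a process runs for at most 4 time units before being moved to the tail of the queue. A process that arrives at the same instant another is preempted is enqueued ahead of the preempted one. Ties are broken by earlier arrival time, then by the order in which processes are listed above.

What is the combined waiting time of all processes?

Timeline: | T1 0-4 | T2 4-8 | T3 8-12 | T4 12-16 | T2 16-18 | T3 18-20 | T4 20-25 |
Completion: T1=4  T2=18  T3=20  T4=25
Waiting = turnaround − burst: T1=0, T2=11, T3=10, T4=11
Total waiting = 0 + 11 + 10 + 11 = 32

32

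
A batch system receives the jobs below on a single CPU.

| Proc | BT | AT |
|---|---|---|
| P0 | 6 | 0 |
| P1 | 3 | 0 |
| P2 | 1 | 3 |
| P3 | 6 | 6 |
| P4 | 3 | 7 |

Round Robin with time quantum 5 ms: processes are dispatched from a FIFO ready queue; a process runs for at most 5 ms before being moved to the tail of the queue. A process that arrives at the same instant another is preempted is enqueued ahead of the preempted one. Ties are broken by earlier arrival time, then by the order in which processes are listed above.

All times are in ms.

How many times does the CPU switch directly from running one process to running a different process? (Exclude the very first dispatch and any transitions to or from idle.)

6

Gantt: | P0 0-5 | P1 5-8 | P2 8-9 | P0 9-10 | P3 10-15 | P4 15-18 | P3 18-19 |
Completion: P0=10  P1=8  P2=9  P3=19  P4=18
Turnaround (C−A): P0=10  P1=8  P2=6  P3=13  P4=11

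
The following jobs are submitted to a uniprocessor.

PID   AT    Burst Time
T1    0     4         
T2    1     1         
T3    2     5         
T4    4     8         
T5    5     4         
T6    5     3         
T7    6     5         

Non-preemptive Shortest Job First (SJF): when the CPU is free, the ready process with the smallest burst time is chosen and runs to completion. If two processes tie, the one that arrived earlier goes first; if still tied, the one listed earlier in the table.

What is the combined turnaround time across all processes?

Timeline: | T1 0-4 | T2 4-5 | T6 5-8 | T5 8-12 | T3 12-17 | T7 17-22 | T4 22-30 |
Completion: T1=4  T2=5  T3=17  T4=30  T5=12  T6=8  T7=22
Turnaround (C−A): T1=4  T2=4  T3=15  T4=26  T5=7  T6=3  T7=16
Turnaround = completion − arrival: T1=4, T2=4, T3=15, T4=26, T5=7, T6=3, T7=16
Total turnaround = 4 + 4 + 15 + 26 + 7 + 3 + 16 = 75

75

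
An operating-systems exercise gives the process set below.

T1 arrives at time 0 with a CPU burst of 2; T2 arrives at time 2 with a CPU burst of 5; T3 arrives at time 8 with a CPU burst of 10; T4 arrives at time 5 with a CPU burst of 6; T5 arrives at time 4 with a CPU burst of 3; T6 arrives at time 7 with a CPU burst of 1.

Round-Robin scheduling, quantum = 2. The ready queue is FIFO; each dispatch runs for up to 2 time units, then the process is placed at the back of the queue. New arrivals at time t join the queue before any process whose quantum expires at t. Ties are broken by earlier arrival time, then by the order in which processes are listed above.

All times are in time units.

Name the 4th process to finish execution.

T2

Timeline: | T1 0-2 | T2 2-4 | T5 4-6 | T2 6-8 | T4 8-10 | T5 10-11 | T6 11-12 | T3 12-14 | T2 14-15 | T4 15-17 | T3 17-19 | T4 19-21 | T3 21-27 |
Completion: T1=2  T2=15  T3=27  T4=21  T5=11  T6=12
Finish order: T1 → T5 → T6 → T2 → T4 → T3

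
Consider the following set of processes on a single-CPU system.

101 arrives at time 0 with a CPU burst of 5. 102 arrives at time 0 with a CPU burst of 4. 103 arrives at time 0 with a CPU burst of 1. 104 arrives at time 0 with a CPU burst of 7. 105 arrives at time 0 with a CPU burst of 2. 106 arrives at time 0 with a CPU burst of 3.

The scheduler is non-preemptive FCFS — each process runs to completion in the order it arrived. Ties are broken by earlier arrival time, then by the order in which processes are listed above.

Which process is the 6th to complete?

Gantt: | 101 0-5 | 102 5-9 | 103 9-10 | 104 10-17 | 105 17-19 | 106 19-22 |
Completion: 101=5  102=9  103=10  104=17  105=19  106=22
Turnaround (C−A): 101=5  102=9  103=10  104=17  105=19  106=22
Finish order: 101 → 102 → 103 → 104 → 105 → 106

106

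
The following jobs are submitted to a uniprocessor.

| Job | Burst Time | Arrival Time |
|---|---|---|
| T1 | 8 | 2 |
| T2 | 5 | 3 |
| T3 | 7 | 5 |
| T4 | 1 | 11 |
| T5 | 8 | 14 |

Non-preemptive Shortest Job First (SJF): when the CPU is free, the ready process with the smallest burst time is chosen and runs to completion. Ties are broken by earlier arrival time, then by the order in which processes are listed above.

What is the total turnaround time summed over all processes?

60

Schedule: | idle 0-2 | T1 2-10 | T2 10-15 | T4 15-16 | T3 16-23 | T5 23-31 |
Completion: T1=10  T2=15  T3=23  T4=16  T5=31
Turnaround = completion − arrival: T1=8, T2=12, T3=18, T4=5, T5=17
Total turnaround = 8 + 12 + 18 + 5 + 17 = 60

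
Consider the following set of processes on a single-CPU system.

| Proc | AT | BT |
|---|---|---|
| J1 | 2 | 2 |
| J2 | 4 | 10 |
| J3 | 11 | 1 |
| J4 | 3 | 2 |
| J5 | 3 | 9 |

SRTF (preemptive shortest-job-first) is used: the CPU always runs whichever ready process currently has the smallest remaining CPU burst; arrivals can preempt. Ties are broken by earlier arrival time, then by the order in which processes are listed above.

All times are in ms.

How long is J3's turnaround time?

1

Schedule: | idle 0-2 | J1 2-4 | J4 4-6 | J5 6-11 | J3 11-12 | J5 12-16 | J2 16-26 |
Completion: J1=4  J2=26  J3=12  J4=6  J5=16
Turnaround (C−A): J1=2  J2=22  J3=1  J4=3  J5=13
Turnaround(J3) = completion − arrival = 12 − 11 = 1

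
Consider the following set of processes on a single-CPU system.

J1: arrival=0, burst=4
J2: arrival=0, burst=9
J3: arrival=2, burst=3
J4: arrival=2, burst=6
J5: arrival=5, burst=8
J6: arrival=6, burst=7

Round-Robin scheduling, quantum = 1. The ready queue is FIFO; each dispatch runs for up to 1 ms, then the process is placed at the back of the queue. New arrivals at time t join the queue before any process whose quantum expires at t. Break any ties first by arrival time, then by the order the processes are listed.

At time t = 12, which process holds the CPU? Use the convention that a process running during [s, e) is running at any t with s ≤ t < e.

J1

Gantt: | J1 0-1 | J2 1-2 | J1 2-3 | J3 3-4 | J4 4-5 | J2 5-6 | J1 6-7 | J3 7-8 | J5 8-9 | J4 9-10 | J6 10-11 | J2 11-12 | J1 12-13 | J3 13-14 | J5 14-15 | J4 15-16 | J6 16-17 | J2 17-18 | J5 18-19 | J4 19-20 | J6 20-21 | J2 21-22 | J5 22-23 | J4 23-24 | J6 24-25 | J2 25-26 | J5 26-27 | J4 27-28 | J6 28-29 | J2 29-30 | J5 30-31 | J6 31-32 | J2 32-33 | J5 33-34 | J6 34-35 | J2 35-36 | J5 36-37 |
Completion: J1=13  J2=36  J3=14  J4=28  J5=37  J6=35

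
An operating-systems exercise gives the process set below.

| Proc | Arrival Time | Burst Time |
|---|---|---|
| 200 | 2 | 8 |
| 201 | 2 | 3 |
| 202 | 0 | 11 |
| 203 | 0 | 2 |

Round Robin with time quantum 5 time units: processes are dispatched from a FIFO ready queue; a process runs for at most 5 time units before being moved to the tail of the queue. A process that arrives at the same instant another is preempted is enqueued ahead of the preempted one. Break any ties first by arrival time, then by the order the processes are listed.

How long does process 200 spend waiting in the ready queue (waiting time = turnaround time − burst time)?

Schedule: | 202 0-5 | 203 5-7 | 200 7-12 | 201 12-15 | 202 15-20 | 200 20-23 | 202 23-24 |
Completion: 200=23  201=15  202=24  203=7
Turnaround (C−A): 200=21  201=13  202=24  203=7
Waiting(200) = turnaround − burst = 21 − 8 = 13

13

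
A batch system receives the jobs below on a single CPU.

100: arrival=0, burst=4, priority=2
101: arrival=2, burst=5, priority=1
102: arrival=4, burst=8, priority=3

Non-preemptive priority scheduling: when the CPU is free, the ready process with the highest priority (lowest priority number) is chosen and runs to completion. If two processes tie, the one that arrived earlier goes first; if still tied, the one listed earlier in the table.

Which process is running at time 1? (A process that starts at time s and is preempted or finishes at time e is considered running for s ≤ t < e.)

Timeline: | 100 0-4 | 101 4-9 | 102 9-17 |
Completion: 100=4  101=9  102=17

100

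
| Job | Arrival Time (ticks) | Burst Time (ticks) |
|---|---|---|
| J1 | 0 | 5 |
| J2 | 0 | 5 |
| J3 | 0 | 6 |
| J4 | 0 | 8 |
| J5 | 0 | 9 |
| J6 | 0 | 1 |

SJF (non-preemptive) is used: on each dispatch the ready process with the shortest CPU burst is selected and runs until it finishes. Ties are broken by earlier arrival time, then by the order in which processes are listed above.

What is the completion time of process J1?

6

Gantt: | J6 0-1 | J1 1-6 | J2 6-11 | J3 11-17 | J4 17-25 | J5 25-34 |
Completion: J1=6  J2=11  J3=17  J4=25  J5=34  J6=1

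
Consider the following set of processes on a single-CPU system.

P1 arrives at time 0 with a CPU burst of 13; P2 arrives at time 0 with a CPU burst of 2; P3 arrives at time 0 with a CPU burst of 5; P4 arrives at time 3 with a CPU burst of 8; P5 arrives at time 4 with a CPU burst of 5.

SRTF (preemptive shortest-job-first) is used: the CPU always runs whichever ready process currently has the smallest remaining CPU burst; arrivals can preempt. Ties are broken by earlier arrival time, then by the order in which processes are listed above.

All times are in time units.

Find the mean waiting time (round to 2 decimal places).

6.80

Schedule: | P2 0-2 | P3 2-7 | P5 7-12 | P4 12-20 | P1 20-33 |
Completion: P1=33  P2=2  P3=7  P4=20  P5=12
Turnaround (C−A): P1=33  P2=2  P3=7  P4=17  P5=8
Waiting times: P1=20, P2=0, P3=2, P4=9, P5=3
Average waiting = (20+0+2+9+3) / 5 = 34/5 = 6.80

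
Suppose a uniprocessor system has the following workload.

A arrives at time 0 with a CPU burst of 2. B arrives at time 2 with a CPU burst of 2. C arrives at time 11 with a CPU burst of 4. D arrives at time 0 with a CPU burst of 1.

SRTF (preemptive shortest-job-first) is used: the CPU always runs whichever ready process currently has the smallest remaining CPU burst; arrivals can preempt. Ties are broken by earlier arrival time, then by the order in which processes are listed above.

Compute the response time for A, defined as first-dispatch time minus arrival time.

1

Schedule: | D 0-1 | A 1-3 | B 3-5 | idle 5-11 | C 11-15 |
Completion: A=3  B=5  C=15  D=1
Turnaround (C−A): A=3  B=3  C=4  D=1
Response(A) = first start − arrival = 1 − 0 = 1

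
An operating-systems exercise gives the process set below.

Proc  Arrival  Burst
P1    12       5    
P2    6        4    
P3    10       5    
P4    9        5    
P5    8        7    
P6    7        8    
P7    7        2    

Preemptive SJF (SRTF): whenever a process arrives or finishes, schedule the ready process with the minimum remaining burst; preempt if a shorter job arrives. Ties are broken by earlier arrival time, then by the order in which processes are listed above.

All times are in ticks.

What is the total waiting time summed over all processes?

Schedule: | idle 0-6 | P2 6-7 | P7 7-9 | P2 9-12 | P4 12-17 | P3 17-22 | P1 22-27 | P5 27-34 | P6 34-42 |
Completion: P1=27  P2=12  P3=22  P4=17  P5=34  P6=42  P7=9
Turnaround (C−A): P1=15  P2=6  P3=12  P4=8  P5=26  P6=35  P7=2
Waiting = turnaround − burst: P1=10, P2=2, P3=7, P4=3, P5=19, P6=27, P7=0
Total waiting = 10 + 2 + 7 + 3 + 19 + 27 + 0 = 68

68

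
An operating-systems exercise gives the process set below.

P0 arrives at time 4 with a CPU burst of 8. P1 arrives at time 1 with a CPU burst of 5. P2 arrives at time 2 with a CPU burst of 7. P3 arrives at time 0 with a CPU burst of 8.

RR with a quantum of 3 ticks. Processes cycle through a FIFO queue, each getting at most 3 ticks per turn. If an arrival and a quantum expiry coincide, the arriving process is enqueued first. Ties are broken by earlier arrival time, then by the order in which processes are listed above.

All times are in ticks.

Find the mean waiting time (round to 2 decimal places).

14.50

Gantt: | P3 0-3 | P1 3-6 | P2 6-9 | P3 9-12 | P0 12-15 | P1 15-17 | P2 17-20 | P3 20-22 | P0 22-25 | P2 25-26 | P0 26-28 |
Completion: P0=28  P1=17  P2=26  P3=22
Waiting times: P0=16, P1=11, P2=17, P3=14
Average waiting = (16+11+17+14) / 4 = 58/4 = 14.50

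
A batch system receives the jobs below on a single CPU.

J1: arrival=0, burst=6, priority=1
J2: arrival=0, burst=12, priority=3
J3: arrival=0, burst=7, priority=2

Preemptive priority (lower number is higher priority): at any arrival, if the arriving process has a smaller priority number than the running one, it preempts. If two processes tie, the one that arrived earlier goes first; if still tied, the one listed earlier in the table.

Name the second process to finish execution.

J3

Schedule: | J1 0-6 | J3 6-13 | J2 13-25 |
Completion: J1=6  J2=25  J3=13
Finish order: J1 → J3 → J2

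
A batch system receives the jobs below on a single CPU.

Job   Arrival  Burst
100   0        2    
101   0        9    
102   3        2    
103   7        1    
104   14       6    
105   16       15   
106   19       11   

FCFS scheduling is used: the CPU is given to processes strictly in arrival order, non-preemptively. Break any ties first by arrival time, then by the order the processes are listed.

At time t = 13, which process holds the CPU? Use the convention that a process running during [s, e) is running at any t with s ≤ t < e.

Gantt: | 100 0-2 | 101 2-11 | 102 11-13 | 103 13-14 | 104 14-20 | 105 20-35 | 106 35-46 |
Completion: 100=2  101=11  102=13  103=14  104=20  105=35  106=46
Turnaround (C−A): 100=2  101=11  102=10  103=7  104=6  105=19  106=27

103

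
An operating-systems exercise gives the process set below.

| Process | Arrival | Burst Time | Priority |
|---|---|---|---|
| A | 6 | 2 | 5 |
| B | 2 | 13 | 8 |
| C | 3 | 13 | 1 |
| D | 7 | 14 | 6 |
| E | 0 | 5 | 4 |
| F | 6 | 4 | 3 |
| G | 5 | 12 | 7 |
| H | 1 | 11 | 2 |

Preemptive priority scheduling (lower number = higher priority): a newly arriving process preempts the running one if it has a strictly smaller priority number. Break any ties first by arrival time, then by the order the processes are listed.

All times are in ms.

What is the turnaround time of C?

13

Gantt: | E 0-1 | H 1-3 | C 3-16 | H 16-25 | F 25-29 | E 29-33 | A 33-35 | D 35-49 | G 49-61 | B 61-74 |
Completion: A=35  B=74  C=16  D=49  E=33  F=29  G=61  H=25
Turnaround (C−A): A=29  B=72  C=13  D=42  E=33  F=23  G=56  H=24
Turnaround(C) = completion − arrival = 16 − 3 = 13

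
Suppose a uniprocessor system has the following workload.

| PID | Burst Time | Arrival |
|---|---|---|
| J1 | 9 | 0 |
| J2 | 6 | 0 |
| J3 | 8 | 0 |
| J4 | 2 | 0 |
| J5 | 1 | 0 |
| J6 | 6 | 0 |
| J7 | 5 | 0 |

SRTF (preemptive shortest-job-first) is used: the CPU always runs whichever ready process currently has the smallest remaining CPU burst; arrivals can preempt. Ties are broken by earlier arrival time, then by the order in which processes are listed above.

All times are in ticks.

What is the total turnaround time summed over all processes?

Schedule: | J5 0-1 | J4 1-3 | J7 3-8 | J2 8-14 | J6 14-20 | J3 20-28 | J1 28-37 |
Completion: J1=37  J2=14  J3=28  J4=3  J5=1  J6=20  J7=8
Turnaround (C−A): J1=37  J2=14  J3=28  J4=3  J5=1  J6=20  J7=8
Turnaround = completion − arrival: J1=37, J2=14, J3=28, J4=3, J5=1, J6=20, J7=8
Total turnaround = 37 + 14 + 28 + 3 + 1 + 20 + 8 = 111

111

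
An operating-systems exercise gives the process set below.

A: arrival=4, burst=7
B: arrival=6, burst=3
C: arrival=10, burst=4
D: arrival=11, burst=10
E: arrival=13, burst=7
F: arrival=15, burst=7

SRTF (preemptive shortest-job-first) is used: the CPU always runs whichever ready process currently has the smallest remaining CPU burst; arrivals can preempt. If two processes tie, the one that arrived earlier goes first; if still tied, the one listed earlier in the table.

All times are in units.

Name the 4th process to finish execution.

Timeline: | idle 0-4 | A 4-6 | B 6-9 | A 9-14 | C 14-18 | E 18-25 | F 25-32 | D 32-42 |
Completion: A=14  B=9  C=18  D=42  E=25  F=32
Finish order: B → A → C → E → F → D

E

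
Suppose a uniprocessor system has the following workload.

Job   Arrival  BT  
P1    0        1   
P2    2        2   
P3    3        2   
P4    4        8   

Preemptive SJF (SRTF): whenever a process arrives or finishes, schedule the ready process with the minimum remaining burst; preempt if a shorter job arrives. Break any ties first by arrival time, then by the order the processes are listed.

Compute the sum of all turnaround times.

Gantt: | P1 0-1 | idle 1-2 | P2 2-4 | P3 4-6 | P4 6-14 |
Completion: P1=1  P2=4  P3=6  P4=14
Turnaround (C−A): P1=1  P2=2  P3=3  P4=10
Turnaround = completion − arrival: P1=1, P2=2, P3=3, P4=10
Total turnaround = 1 + 2 + 3 + 10 = 16

16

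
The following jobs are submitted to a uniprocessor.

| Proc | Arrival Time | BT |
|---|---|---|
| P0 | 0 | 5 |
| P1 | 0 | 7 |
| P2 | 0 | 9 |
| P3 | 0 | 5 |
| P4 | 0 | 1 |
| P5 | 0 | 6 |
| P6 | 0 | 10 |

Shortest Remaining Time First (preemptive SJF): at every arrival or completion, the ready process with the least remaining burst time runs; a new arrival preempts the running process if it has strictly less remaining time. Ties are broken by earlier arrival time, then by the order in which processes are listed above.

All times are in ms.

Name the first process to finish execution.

Timeline: | P4 0-1 | P0 1-6 | P3 6-11 | P5 11-17 | P1 17-24 | P2 24-33 | P6 33-43 |
Completion: P0=6  P1=24  P2=33  P3=11  P4=1  P5=17  P6=43
Turnaround (C−A): P0=6  P1=24  P2=33  P3=11  P4=1  P5=17  P6=43
Finish order: P4 → P0 → P3 → P5 → P1 → P2 → P6

P4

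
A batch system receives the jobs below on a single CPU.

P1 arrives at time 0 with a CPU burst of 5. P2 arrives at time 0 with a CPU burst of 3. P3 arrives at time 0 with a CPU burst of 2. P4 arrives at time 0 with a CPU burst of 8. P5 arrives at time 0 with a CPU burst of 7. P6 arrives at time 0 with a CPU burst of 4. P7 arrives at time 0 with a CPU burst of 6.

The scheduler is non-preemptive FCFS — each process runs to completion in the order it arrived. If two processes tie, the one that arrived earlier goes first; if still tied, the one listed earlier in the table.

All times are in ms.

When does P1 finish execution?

Schedule: | P1 0-5 | P2 5-8 | P3 8-10 | P4 10-18 | P5 18-25 | P6 25-29 | P7 29-35 |
Completion: P1=5  P2=8  P3=10  P4=18  P5=25  P6=29  P7=35

5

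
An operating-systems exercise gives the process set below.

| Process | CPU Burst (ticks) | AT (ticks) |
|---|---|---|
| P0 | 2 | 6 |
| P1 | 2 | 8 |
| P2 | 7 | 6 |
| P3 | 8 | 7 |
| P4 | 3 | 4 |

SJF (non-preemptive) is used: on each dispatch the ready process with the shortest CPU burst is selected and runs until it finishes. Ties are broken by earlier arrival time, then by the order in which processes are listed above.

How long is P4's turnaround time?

Gantt: | idle 0-4 | P4 4-7 | P0 7-9 | P1 9-11 | P2 11-18 | P3 18-26 |
Completion: P0=9  P1=11  P2=18  P3=26  P4=7
Turnaround (C−A): P0=3  P1=3  P2=12  P3=19  P4=3
Turnaround(P4) = completion − arrival = 7 − 4 = 3

3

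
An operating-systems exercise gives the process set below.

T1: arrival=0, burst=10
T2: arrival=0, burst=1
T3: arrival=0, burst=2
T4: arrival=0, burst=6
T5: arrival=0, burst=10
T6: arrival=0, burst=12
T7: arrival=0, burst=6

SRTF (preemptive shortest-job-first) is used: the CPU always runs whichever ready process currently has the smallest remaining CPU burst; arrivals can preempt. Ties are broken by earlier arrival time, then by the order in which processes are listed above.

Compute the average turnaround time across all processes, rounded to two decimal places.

Timeline: | T2 0-1 | T3 1-3 | T4 3-9 | T7 9-15 | T1 15-25 | T5 25-35 | T6 35-47 |
Completion: T1=25  T2=1  T3=3  T4=9  T5=35  T6=47  T7=15
Turnaround (C−A): T1=25  T2=1  T3=3  T4=9  T5=35  T6=47  T7=15
Turnaround times: T1=25, T2=1, T3=3, T4=9, T5=35, T6=47, T7=15
Average turnaround = (25+1+3+9+35+47+15) / 7 = 135/7 = 19.29

19.29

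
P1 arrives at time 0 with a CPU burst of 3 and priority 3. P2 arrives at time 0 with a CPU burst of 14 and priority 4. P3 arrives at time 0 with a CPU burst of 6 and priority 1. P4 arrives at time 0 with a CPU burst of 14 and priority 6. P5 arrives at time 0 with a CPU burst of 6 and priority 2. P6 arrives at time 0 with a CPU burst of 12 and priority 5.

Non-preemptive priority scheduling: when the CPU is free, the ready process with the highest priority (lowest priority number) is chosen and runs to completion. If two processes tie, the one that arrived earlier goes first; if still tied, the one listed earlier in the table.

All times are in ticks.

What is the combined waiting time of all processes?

103

Gantt: | P3 0-6 | P5 6-12 | P1 12-15 | P2 15-29 | P6 29-41 | P4 41-55 |
Completion: P1=15  P2=29  P3=6  P4=55  P5=12  P6=41
Turnaround (C−A): P1=15  P2=29  P3=6  P4=55  P5=12  P6=41
Waiting = turnaround − burst: P1=12, P2=15, P3=0, P4=41, P5=6, P6=29
Total waiting = 12 + 15 + 0 + 41 + 6 + 29 = 103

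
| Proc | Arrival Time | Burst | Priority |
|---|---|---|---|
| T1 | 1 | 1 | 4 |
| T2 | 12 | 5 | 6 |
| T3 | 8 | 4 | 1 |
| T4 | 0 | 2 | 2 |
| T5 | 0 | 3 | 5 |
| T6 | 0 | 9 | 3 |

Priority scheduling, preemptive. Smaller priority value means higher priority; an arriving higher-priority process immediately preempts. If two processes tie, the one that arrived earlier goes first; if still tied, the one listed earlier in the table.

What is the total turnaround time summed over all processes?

Timeline: | T4 0-2 | T6 2-8 | T3 8-12 | T6 12-15 | T1 15-16 | T5 16-19 | T2 19-24 |
Completion: T1=16  T2=24  T3=12  T4=2  T5=19  T6=15
Turnaround = completion − arrival: T1=15, T2=12, T3=4, T4=2, T5=19, T6=15
Total turnaround = 15 + 12 + 4 + 2 + 19 + 15 = 67

67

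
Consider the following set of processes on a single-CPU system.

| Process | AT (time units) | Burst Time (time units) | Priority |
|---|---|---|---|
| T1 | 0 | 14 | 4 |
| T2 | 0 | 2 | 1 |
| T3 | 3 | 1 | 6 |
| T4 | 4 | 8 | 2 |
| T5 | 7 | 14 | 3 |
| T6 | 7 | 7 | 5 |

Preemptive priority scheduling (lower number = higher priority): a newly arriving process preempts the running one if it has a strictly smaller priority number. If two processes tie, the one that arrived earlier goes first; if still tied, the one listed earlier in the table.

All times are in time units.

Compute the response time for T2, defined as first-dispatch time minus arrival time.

0

Gantt: | T2 0-2 | T1 2-4 | T4 4-12 | T5 12-26 | T1 26-38 | T6 38-45 | T3 45-46 |
Completion: T1=38  T2=2  T3=46  T4=12  T5=26  T6=45
Turnaround (C−A): T1=38  T2=2  T3=43  T4=8  T5=19  T6=38
Response(T2) = first start − arrival = 0 − 0 = 0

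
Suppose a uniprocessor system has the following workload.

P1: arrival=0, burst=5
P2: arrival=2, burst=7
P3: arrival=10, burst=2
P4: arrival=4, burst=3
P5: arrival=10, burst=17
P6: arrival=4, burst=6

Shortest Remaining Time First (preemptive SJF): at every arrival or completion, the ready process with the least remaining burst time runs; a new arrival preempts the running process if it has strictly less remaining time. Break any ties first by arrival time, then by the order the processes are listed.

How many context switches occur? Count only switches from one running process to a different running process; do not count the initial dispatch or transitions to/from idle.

Timeline: | P1 0-5 | P4 5-8 | P6 8-10 | P3 10-12 | P6 12-16 | P2 16-23 | P5 23-40 |
Completion: P1=5  P2=23  P3=12  P4=8  P5=40  P6=16
Turnaround (C−A): P1=5  P2=21  P3=2  P4=4  P5=30  P6=12

6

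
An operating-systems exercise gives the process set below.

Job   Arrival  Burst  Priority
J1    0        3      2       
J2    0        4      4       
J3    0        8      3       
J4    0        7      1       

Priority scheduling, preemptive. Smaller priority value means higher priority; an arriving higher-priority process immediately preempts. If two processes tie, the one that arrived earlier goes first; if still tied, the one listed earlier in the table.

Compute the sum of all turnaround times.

Schedule: | J4 0-7 | J1 7-10 | J3 10-18 | J2 18-22 |
Completion: J1=10  J2=22  J3=18  J4=7
Turnaround (C−A): J1=10  J2=22  J3=18  J4=7
Turnaround = completion − arrival: J1=10, J2=22, J3=18, J4=7
Total turnaround = 10 + 22 + 18 + 7 = 57

57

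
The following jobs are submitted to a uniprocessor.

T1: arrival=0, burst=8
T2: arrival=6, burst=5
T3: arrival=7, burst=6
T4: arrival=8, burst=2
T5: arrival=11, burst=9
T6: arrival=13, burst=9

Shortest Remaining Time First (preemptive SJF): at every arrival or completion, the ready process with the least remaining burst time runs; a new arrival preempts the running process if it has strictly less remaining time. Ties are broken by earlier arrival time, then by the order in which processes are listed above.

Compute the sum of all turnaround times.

Schedule: | T1 0-8 | T4 8-10 | T2 10-15 | T3 15-21 | T5 21-30 | T6 30-39 |
Completion: T1=8  T2=15  T3=21  T4=10  T5=30  T6=39
Turnaround (C−A): T1=8  T2=9  T3=14  T4=2  T5=19  T6=26
Turnaround = completion − arrival: T1=8, T2=9, T3=14, T4=2, T5=19, T6=26
Total turnaround = 8 + 9 + 14 + 2 + 19 + 26 = 78

78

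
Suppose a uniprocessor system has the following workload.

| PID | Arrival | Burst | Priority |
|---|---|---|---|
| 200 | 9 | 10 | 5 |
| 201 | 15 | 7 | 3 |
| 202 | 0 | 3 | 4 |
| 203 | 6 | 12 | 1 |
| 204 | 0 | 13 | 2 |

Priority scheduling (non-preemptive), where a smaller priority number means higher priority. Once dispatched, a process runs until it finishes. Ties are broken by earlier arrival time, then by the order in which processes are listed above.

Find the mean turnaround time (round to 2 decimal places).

Gantt: | 204 0-13 | 203 13-25 | 201 25-32 | 202 32-35 | 200 35-45 |
Completion: 200=45  201=32  202=35  203=25  204=13
Turnaround times: 200=36, 201=17, 202=35, 203=19, 204=13
Average turnaround = (36+17+35+19+13) / 5 = 120/5 = 24.00

24.00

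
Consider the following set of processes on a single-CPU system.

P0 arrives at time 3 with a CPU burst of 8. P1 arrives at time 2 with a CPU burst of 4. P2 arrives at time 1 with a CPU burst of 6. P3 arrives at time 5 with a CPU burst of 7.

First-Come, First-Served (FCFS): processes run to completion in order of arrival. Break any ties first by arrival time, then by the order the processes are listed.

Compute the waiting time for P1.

Gantt: | idle 0-1 | P2 1-7 | P1 7-11 | P0 11-19 | P3 19-26 |
Completion: P0=19  P1=11  P2=7  P3=26
Turnaround (C−A): P0=16  P1=9  P2=6  P3=21
Waiting(P1) = turnaround − burst = 9 − 4 = 5

5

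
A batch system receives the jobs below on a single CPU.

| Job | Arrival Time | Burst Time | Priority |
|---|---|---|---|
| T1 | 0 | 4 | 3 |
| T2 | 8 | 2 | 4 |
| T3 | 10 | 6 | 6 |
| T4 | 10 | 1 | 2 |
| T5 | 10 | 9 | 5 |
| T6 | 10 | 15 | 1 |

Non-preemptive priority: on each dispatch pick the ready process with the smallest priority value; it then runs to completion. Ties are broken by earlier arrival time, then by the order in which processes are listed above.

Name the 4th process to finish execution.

Timeline: | T1 0-4 | idle 4-8 | T2 8-10 | T6 10-25 | T4 25-26 | T5 26-35 | T3 35-41 |
Completion: T1=4  T2=10  T3=41  T4=26  T5=35  T6=25
Turnaround (C−A): T1=4  T2=2  T3=31  T4=16  T5=25  T6=15
Finish order: T1 → T2 → T6 → T4 → T5 → T3

T4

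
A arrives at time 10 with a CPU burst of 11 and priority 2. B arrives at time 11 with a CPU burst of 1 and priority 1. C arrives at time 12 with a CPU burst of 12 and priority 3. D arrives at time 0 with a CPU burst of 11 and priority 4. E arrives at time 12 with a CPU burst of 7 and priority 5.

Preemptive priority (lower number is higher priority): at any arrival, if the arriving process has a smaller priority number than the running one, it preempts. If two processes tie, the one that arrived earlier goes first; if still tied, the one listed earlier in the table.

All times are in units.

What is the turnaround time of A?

Schedule: | D 0-10 | A 10-11 | B 11-12 | A 12-22 | C 22-34 | D 34-35 | E 35-42 |
Completion: A=22  B=12  C=34  D=35  E=42
Turnaround(A) = completion − arrival = 22 − 10 = 12

12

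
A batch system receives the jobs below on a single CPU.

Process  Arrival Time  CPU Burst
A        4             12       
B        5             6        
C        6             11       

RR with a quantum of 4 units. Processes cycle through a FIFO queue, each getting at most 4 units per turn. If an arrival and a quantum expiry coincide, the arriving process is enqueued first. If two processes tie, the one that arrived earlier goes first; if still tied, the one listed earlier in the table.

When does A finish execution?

Gantt: | idle 0-4 | A 4-8 | B 8-12 | C 12-16 | A 16-20 | B 20-22 | C 22-26 | A 26-30 | C 30-33 |
Completion: A=30  B=22  C=33

30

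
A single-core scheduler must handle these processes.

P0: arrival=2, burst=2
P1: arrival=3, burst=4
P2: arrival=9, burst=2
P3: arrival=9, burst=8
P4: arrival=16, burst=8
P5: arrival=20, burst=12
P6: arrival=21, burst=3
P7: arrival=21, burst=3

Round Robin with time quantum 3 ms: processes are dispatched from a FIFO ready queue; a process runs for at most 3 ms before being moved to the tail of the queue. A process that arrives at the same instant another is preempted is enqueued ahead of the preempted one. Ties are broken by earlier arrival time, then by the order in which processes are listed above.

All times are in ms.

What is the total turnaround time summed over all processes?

Timeline: | idle 0-2 | P0 2-4 | P1 4-8 | idle 8-9 | P2 9-11 | P3 11-17 | P4 17-20 | P3 20-22 | P5 22-25 | P4 25-28 | P6 28-31 | P7 31-34 | P5 34-37 | P4 37-39 | P5 39-45 |
Completion: P0=4  P1=8  P2=11  P3=22  P4=39  P5=45  P6=31  P7=34
Turnaround = completion − arrival: P0=2, P1=5, P2=2, P3=13, P4=23, P5=25, P6=10, P7=13
Total turnaround = 2 + 5 + 2 + 13 + 23 + 25 + 10 + 13 = 93

93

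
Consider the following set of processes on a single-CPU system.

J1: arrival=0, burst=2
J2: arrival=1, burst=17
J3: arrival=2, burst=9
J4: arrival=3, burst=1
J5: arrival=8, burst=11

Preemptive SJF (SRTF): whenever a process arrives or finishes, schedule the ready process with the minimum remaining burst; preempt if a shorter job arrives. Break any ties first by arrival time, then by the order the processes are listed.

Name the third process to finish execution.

J3

Schedule: | J1 0-2 | J3 2-3 | J4 3-4 | J3 4-12 | J5 12-23 | J2 23-40 |
Completion: J1=2  J2=40  J3=12  J4=4  J5=23
Finish order: J1 → J4 → J3 → J5 → J2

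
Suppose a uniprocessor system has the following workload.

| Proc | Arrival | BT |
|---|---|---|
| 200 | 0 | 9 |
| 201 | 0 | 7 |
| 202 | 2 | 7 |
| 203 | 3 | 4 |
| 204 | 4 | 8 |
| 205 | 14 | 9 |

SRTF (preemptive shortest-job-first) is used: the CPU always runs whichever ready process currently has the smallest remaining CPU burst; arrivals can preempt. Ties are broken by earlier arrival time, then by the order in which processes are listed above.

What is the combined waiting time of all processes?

74

Gantt: | 201 0-7 | 203 7-11 | 202 11-18 | 204 18-26 | 200 26-35 | 205 35-44 |
Completion: 200=35  201=7  202=18  203=11  204=26  205=44
Waiting = turnaround − burst: 200=26, 201=0, 202=9, 203=4, 204=14, 205=21
Total waiting = 26 + 0 + 9 + 4 + 14 + 21 = 74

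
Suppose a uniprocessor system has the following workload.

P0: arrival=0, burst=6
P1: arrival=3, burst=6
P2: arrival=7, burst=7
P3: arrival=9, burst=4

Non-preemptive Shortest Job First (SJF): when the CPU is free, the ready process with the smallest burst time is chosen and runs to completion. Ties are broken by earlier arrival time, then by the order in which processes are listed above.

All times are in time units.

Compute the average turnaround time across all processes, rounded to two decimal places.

9.50

Gantt: | P0 0-6 | P1 6-12 | P3 12-16 | P2 16-23 |
Completion: P0=6  P1=12  P2=23  P3=16
Turnaround times: P0=6, P1=9, P2=16, P3=7
Average turnaround = (6+9+16+7) / 4 = 38/4 = 9.50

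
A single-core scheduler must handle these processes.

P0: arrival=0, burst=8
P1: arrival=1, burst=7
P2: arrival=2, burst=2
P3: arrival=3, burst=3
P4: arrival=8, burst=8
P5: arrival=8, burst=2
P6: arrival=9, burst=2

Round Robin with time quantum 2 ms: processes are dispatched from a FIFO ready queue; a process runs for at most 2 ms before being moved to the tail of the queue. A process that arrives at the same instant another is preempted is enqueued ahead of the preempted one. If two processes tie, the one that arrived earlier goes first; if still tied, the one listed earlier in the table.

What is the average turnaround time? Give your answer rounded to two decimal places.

Timeline: | P0 0-2 | P1 2-4 | P2 4-6 | P0 6-8 | P3 8-10 | P1 10-12 | P4 12-14 | P5 14-16 | P0 16-18 | P6 18-20 | P3 20-21 | P1 21-23 | P4 23-25 | P0 25-27 | P1 27-28 | P4 28-32 |
Completion: P0=27  P1=28  P2=6  P3=21  P4=32  P5=16  P6=20
Turnaround (C−A): P0=27  P1=27  P2=4  P3=18  P4=24  P5=8  P6=11
Turnaround times: P0=27, P1=27, P2=4, P3=18, P4=24, P5=8, P6=11
Average turnaround = (27+27+4+18+24+8+11) / 7 = 119/7 = 17.00

17.00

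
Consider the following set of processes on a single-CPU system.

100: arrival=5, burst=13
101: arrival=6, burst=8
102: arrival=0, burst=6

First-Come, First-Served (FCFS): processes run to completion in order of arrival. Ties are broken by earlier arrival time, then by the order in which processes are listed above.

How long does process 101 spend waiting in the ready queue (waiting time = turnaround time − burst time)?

13

Timeline: | 102 0-6 | 100 6-19 | 101 19-27 |
Completion: 100=19  101=27  102=6
Turnaround (C−A): 100=14  101=21  102=6
Waiting(101) = turnaround − burst = 21 − 8 = 13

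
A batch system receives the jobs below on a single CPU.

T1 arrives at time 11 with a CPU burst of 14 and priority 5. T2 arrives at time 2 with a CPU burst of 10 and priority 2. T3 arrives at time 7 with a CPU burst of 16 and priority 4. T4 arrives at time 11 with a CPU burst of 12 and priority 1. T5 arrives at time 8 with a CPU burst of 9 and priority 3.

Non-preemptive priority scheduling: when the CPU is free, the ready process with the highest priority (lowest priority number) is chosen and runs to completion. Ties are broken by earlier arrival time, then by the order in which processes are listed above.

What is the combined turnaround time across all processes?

Timeline: | idle 0-2 | T2 2-12 | T4 12-24 | T5 24-33 | T3 33-49 | T1 49-63 |
Completion: T1=63  T2=12  T3=49  T4=24  T5=33
Turnaround = completion − arrival: T1=52, T2=10, T3=42, T4=13, T5=25
Total turnaround = 52 + 10 + 42 + 13 + 25 = 142

142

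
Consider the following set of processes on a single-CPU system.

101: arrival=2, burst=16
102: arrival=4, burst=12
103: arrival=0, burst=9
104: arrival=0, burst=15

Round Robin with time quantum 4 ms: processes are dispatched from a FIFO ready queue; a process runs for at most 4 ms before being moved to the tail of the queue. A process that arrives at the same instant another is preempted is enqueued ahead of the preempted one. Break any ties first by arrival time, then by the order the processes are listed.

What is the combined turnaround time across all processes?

Timeline: | 103 0-4 | 104 4-8 | 101 8-12 | 102 12-16 | 103 16-20 | 104 20-24 | 101 24-28 | 102 28-32 | 103 32-33 | 104 33-37 | 101 37-41 | 102 41-45 | 104 45-48 | 101 48-52 |
Completion: 101=52  102=45  103=33  104=48
Turnaround (C−A): 101=50  102=41  103=33  104=48
Turnaround = completion − arrival: 101=50, 102=41, 103=33, 104=48
Total turnaround = 50 + 41 + 33 + 48 = 172

172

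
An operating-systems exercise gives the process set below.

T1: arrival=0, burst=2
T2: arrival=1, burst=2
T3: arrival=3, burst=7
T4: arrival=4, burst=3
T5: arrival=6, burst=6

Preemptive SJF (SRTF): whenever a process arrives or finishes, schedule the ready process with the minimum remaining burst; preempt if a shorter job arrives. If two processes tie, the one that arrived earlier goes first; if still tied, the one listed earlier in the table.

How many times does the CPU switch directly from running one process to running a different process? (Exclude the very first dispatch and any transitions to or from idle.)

4

Timeline: | T1 0-2 | T2 2-4 | T4 4-7 | T5 7-13 | T3 13-20 |
Completion: T1=2  T2=4  T3=20  T4=7  T5=13
Turnaround (C−A): T1=2  T2=3  T3=17  T4=3  T5=7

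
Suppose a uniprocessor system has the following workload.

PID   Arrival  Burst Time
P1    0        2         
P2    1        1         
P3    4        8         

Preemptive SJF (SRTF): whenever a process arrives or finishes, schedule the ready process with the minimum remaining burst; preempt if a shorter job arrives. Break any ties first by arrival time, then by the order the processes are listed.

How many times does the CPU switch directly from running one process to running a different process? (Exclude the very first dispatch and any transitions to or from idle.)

Timeline: | P1 0-2 | P2 2-3 | idle 3-4 | P3 4-12 |
Completion: P1=2  P2=3  P3=12
Turnaround (C−A): P1=2  P2=2  P3=8

1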